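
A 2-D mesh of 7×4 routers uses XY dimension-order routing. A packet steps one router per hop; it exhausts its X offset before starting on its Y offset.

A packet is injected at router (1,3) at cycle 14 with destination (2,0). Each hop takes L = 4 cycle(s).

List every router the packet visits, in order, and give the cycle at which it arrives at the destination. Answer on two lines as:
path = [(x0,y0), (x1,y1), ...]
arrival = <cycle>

src (1,3)  cyc=14
E→(2,3)  cyc=18
S→(2,2)  cyc=22
S→(2,1)  cyc=26
S→(2,0)  cyc=30

path = [(1,3), (2,3), (2,2), (2,1), (2,0)]
arrival = 30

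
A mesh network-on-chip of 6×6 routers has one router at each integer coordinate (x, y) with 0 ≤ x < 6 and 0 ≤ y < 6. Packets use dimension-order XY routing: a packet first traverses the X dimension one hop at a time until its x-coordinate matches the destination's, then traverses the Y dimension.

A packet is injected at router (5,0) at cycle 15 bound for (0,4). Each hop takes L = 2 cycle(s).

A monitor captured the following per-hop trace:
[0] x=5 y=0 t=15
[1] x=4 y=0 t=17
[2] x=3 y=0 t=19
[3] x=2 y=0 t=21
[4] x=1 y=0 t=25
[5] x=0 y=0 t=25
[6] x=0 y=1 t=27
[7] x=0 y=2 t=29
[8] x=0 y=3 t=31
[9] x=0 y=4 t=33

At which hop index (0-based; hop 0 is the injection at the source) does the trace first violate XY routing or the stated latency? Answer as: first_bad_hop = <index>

first_bad_hop = 4

  1: Δx=-1 Δy=+0 Δt=2 [ok]
  2: Δx=-1 Δy=+0 Δt=2 [ok]
  3: Δx=-1 Δy=+0 Δt=2 [ok]
  4: Δx=-1 Δy=+0 Δt=4 [BAD: Δcyc=4≠L]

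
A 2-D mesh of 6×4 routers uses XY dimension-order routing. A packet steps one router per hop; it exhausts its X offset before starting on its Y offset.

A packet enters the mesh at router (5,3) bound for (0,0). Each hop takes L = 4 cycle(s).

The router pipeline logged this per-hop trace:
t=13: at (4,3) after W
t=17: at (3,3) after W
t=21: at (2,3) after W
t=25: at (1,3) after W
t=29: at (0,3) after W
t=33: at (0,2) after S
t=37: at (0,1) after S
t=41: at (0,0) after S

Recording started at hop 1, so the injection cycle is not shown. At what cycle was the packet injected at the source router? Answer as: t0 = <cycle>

t0 = 9

At hop 1 the cycle is 13; in general cyc_k = t0 + kL.
Subtract one hop: t0 = 13 − 4 = 9.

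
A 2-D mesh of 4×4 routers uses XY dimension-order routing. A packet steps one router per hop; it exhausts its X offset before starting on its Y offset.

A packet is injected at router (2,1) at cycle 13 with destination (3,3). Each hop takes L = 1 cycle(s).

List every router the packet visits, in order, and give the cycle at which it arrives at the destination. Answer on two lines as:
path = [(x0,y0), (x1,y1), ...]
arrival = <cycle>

#0 — 2,1 | c13
#1 — 3,1 | c14 | E
#2 — 3,2 | c15 | N
#3 — 3,3 | c16 | N

path = [(2,1), (3,1), (3,2), (3,3)]
arrival = 16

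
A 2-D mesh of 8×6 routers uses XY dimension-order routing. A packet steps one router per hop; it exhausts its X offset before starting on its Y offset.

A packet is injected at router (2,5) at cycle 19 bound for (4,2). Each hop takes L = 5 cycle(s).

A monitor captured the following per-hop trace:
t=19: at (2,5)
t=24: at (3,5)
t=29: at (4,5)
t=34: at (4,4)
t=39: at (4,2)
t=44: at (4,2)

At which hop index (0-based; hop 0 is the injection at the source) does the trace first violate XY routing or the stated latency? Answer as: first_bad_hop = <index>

first_bad_hop = 4

[1] (+1,+0) / 5c ⇒ ok
[2] (+1,+0) / 5c ⇒ ok
[3] (+0,-1) / 5c ⇒ ok
[4] (+0,-2) / 5c ⇒ BAD: non-unit step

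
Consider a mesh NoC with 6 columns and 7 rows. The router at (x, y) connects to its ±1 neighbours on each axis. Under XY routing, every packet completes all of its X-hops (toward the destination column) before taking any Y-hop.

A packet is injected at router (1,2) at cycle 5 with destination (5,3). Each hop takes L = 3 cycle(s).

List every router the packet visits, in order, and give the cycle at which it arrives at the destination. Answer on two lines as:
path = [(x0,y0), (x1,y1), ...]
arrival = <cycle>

path = [(1,2), (2,2), (3,2), (4,2), (5,2), (5,3)]
arrival = 20

#0 — 1,2 | c5
#1 — 2,2 | c8 | E
#2 — 3,2 | c11 | E
#3 — 4,2 | c14 | E
#4 — 5,2 | c17 | E
#5 — 5,3 | c20 | N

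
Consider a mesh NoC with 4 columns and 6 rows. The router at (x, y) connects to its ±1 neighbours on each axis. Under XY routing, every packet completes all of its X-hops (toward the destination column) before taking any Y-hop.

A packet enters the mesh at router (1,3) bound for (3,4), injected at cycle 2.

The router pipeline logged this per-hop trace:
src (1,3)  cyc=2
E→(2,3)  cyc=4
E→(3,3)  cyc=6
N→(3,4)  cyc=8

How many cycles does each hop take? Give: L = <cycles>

cyc[1] − cyc[0] = 4 − 2 = 2.
Each hop adds L, hence L = 2.

L = 2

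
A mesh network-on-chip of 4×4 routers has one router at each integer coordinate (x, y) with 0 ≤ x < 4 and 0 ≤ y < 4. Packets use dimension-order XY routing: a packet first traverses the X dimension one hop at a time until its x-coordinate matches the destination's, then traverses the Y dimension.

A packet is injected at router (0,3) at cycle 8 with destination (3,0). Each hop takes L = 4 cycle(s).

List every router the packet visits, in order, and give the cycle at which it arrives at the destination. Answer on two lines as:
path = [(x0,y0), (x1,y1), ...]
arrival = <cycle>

path = [(0,3), (1,3), (2,3), (3,3), (3,2), (3,1), (3,0)]
arrival = 32

#0 — 0,3 | c8
#1 — 1,3 | c12 | E
#2 — 2,3 | c16 | E
#3 — 3,3 | c20 | E
#4 — 3,2 | c24 | S
#5 — 3,1 | c28 | S
#6 — 3,0 | c32 | S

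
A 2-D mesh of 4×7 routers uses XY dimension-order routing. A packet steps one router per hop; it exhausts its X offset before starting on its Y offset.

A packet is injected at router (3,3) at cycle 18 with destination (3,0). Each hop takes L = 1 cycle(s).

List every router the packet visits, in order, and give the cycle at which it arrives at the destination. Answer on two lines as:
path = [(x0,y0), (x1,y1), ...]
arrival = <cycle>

path = [(3,3), (3,2), (3,1), (3,0)]
arrival = 21

t=18: at (3,3)
t=19: at (3,2) after S
t=20: at (3,1) after S
t=21: at (3,0) after S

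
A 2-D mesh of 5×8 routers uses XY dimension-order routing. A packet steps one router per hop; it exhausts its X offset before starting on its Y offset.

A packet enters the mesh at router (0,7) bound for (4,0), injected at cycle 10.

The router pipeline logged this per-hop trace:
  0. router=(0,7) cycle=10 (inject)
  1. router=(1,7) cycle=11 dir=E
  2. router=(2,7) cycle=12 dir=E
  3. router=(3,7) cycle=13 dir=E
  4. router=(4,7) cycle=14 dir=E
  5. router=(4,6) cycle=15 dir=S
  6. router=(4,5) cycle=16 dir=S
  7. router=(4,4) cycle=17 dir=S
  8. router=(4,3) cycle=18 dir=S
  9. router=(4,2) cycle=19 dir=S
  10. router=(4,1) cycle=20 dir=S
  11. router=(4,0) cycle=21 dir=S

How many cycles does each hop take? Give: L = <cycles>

Δcyc across hop 0→1: 11 − 10 = 1.
That increment is L by definition: L = 1.

L = 1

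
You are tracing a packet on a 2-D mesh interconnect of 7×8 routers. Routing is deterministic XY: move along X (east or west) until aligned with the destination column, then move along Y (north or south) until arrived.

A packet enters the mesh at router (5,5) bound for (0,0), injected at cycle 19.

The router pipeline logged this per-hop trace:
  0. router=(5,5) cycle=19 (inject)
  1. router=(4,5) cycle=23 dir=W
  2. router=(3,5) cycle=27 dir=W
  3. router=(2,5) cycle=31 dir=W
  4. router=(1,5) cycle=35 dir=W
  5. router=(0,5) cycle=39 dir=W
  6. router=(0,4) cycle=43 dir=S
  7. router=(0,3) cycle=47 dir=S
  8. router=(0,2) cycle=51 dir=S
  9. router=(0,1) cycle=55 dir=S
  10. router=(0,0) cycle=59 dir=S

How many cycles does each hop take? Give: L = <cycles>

cyc[1] − cyc[0] = 23 − 19 = 4.
One hop costs L cycles, so L = 4.

L = 4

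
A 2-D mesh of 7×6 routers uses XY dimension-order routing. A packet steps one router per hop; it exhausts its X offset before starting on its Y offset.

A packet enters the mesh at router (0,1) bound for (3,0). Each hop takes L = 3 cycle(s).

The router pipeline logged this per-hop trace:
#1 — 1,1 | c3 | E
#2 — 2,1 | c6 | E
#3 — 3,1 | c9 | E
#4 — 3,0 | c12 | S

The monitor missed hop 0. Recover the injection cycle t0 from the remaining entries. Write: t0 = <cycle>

t0 = 0

Hop 1 reached at cycle 3; hop k is at t0 + k·L.
So t0 = 3 − 1·3 = 0.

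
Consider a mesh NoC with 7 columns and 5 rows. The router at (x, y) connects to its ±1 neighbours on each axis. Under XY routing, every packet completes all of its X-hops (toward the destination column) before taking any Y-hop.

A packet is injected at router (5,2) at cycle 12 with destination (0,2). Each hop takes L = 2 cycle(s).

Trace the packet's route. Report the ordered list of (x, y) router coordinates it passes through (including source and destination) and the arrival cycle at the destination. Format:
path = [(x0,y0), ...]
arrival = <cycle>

#0 — 5,2 | c12
#1 — 4,2 | c14 | W
#2 — 3,2 | c16 | W
#3 — 2,2 | c18 | W
#4 — 1,2 | c20 | W
#5 — 0,2 | c22 | W

path = [(5,2), (4,2), (3,2), (2,2), (1,2), (0,2)]
arrival = 22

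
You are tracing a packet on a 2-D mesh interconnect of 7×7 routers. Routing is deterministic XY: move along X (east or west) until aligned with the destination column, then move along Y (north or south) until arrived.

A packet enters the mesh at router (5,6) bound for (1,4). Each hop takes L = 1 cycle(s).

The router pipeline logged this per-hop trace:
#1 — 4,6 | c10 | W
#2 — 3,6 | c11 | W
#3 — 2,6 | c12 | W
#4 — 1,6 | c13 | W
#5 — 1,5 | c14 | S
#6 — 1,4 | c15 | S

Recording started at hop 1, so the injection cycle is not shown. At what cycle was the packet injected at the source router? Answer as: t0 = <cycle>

t0 = 9

Hop 1 reached at cycle 10; hop k is at t0 + k·L.
Subtract one hop: t0 = 10 − 1 = 9.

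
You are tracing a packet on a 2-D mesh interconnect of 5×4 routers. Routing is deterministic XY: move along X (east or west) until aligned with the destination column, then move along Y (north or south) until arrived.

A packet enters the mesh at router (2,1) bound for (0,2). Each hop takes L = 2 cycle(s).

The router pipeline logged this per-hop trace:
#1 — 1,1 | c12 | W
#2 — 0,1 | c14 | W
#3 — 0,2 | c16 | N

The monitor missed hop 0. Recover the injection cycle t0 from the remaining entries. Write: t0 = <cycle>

cyc[1] = 12 and cyc[k] = t0 + k·L for every k.
Therefore t0 = 12 − L = 10.

t0 = 10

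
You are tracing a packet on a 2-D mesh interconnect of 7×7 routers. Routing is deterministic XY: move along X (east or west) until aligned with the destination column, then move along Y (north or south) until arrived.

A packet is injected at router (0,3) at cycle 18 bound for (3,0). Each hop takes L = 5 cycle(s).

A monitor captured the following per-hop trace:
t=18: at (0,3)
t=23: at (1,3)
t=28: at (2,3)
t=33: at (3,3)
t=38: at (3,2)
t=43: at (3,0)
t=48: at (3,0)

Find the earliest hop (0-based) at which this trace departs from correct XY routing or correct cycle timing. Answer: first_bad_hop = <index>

first_bad_hop = 5

hop 1: step (+1,+0), +5 cyc — ok
hop 2: step (+1,+0), +5 cyc — ok
hop 3: step (+1,+0), +5 cyc — ok
hop 4: step (+0,-1), +5 cyc — ok
hop 5: step (+0,-2), +5 cyc — BAD: non-unit step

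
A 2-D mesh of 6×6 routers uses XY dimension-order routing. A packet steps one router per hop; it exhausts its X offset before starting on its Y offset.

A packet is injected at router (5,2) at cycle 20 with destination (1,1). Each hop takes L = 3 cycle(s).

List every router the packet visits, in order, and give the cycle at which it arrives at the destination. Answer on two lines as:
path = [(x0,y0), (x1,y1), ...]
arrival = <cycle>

src (5,2)  cyc=20
W→(4,2)  cyc=23
W→(3,2)  cyc=26
W→(2,2)  cyc=29
W→(1,2)  cyc=32
S→(1,1)  cyc=35

path = [(5,2), (4,2), (3,2), (2,2), (1,2), (1,1)]
arrival = 35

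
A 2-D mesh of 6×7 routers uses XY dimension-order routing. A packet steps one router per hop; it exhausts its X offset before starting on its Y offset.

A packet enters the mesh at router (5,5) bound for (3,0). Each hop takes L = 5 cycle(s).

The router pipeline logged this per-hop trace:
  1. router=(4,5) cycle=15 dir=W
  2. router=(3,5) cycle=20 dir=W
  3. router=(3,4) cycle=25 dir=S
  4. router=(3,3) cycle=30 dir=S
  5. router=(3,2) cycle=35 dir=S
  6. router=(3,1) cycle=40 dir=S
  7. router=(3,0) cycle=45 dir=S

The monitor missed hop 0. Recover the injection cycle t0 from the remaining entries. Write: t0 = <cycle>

t0 = 10

At hop 1 the cycle is 15; in general cyc_k = t0 + kL.
So t0 = 15 − 1·5 = 10.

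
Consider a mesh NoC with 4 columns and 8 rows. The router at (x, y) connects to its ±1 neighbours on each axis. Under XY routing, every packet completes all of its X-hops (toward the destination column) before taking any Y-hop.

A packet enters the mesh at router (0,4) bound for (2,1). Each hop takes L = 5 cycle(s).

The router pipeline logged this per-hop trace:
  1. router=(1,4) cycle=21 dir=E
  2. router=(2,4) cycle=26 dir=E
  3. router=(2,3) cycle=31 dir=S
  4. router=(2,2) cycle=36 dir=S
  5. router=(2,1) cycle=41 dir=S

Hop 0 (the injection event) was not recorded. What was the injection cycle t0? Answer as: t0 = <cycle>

At hop 1 the cycle is 21; in general cyc_k = t0 + kL.
t0 = cyc[1] − L = 21 − 5 = 16.

t0 = 16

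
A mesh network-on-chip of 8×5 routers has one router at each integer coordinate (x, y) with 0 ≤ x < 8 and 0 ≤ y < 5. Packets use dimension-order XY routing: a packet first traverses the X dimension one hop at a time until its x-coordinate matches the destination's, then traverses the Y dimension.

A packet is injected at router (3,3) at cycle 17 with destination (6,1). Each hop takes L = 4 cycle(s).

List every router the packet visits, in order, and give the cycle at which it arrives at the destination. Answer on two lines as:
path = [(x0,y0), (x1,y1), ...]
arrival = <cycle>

#0 — 3,3 | c17
#1 — 4,3 | c21 | E
#2 — 5,3 | c25 | E
#3 — 6,3 | c29 | E
#4 — 6,2 | c33 | S
#5 — 6,1 | c37 | S

path = [(3,3), (4,3), (5,3), (6,3), (6,2), (6,1)]
arrival = 37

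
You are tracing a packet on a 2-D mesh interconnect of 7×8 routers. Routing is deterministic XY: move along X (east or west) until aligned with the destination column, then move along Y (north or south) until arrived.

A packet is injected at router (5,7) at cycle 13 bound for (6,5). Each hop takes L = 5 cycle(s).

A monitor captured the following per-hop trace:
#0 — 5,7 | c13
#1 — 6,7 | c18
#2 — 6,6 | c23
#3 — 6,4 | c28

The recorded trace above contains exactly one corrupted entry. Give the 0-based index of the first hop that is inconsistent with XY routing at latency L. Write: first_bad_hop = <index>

  1: Δx=+1 Δy=+0 Δt=5 [ok]
  2: Δx=+0 Δy=-1 Δt=5 [ok]
  3: Δx=+0 Δy=-2 Δt=5 [BAD: non-unit step]

first_bad_hop = 3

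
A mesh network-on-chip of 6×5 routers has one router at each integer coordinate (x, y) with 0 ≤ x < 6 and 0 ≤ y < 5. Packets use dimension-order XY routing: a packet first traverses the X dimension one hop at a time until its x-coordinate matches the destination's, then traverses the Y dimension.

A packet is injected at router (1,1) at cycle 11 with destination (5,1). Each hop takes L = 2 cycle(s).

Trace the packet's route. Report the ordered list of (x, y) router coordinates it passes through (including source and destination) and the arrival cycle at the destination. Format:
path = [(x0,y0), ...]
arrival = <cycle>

path = [(1,1), (2,1), (3,1), (4,1), (5,1)]
arrival = 19

hop 0: (1,1) @ cyc 11
hop 1: (2,1) @ cyc 13  [E]
hop 2: (3,1) @ cyc 15  [E]
hop 3: (4,1) @ cyc 17  [E]
hop 4: (5,1) @ cyc 19  [E]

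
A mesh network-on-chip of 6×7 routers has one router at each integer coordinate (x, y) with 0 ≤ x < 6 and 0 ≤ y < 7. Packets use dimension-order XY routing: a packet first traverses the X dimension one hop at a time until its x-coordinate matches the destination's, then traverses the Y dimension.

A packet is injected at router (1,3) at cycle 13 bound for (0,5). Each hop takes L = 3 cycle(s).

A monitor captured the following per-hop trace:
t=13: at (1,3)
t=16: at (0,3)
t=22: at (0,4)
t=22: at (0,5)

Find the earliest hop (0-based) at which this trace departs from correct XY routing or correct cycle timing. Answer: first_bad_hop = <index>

first_bad_hop = 2

  1: Δx=-1 Δy=+0 Δt=3 [ok]
  2: Δx=+0 Δy=+1 Δt=6 [BAD: Δcyc=6≠L]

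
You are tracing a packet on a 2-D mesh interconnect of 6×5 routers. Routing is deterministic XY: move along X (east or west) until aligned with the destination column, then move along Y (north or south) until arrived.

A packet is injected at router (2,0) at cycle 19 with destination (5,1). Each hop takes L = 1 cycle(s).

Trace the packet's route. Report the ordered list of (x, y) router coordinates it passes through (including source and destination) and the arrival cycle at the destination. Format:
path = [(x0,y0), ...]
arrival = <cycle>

path = [(2,0), (3,0), (4,0), (5,0), (5,1)]
arrival = 23

src (2,0)  cyc=19
E→(3,0)  cyc=20
E→(4,0)  cyc=21
E→(5,0)  cyc=22
N→(5,1)  cyc=23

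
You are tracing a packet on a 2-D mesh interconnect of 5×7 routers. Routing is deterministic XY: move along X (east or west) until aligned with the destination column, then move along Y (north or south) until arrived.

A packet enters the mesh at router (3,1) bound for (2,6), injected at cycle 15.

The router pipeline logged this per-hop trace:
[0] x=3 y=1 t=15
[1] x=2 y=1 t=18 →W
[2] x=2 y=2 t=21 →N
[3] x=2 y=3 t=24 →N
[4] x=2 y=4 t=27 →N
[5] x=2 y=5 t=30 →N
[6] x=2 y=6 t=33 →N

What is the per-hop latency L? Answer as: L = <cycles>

From hop 0 (15) to hop 1 (18): +3 cycles.
One hop costs L cycles, so L = 3.

L = 3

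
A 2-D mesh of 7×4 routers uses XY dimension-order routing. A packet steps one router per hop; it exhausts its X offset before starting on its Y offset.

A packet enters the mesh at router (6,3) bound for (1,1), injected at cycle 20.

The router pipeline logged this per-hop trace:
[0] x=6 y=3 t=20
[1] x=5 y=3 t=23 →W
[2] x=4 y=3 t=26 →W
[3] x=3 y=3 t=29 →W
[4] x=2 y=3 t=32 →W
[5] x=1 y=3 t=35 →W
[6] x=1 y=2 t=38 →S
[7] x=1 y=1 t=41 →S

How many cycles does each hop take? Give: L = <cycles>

Δcyc across hop 0→1: 23 − 20 = 3.
That increment is L by definition: L = 3.

L = 3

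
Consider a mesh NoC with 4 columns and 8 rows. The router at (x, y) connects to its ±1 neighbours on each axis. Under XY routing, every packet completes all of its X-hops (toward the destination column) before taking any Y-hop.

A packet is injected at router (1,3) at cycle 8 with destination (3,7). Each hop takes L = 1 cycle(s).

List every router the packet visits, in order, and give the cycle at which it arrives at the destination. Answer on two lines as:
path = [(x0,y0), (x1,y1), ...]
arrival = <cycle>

hop 0: (1,3) @ cyc 8
hop 1: (2,3) @ cyc 9  [E]
hop 2: (3,3) @ cyc 10  [E]
hop 3: (3,4) @ cyc 11  [N]
hop 4: (3,5) @ cyc 12  [N]
hop 5: (3,6) @ cyc 13  [N]
hop 6: (3,7) @ cyc 14  [N]

path = [(1,3), (2,3), (3,3), (3,4), (3,5), (3,6), (3,7)]
arrival = 14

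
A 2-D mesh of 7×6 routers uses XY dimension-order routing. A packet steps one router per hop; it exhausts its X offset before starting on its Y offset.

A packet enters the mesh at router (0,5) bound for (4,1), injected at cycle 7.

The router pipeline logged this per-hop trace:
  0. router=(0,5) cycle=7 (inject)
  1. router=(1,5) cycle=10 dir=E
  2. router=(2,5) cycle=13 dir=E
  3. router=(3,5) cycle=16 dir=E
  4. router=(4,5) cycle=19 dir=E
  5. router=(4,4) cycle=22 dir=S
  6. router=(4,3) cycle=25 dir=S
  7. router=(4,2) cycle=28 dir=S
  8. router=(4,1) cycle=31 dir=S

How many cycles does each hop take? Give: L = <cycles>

L = 3

Between hops 0 and 1 the cycle counter advances 10 − 7 = 3.
Each hop adds L, hence L = 3.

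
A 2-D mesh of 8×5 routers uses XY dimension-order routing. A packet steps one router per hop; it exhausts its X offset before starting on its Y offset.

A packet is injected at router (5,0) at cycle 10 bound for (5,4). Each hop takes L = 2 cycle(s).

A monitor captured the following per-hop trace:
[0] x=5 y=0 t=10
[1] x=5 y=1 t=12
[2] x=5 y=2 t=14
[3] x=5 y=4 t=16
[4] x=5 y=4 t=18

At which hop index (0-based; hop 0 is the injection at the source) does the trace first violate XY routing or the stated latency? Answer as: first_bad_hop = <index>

first_bad_hop = 3

check 1→ d=(0,1) cyc+2: ok
check 2→ d=(0,1) cyc+2: ok
check 3→ d=(0,2) cyc+2: BAD: non-unit step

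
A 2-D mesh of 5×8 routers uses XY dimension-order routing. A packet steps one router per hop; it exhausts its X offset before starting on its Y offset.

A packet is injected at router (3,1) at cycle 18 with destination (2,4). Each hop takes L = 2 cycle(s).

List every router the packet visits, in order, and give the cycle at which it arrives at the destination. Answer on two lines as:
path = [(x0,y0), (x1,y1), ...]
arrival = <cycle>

path = [(3,1), (2,1), (2,2), (2,3), (2,4)]
arrival = 26

t=18: at (3,1)
t=20: at (2,1) after W
t=22: at (2,2) after N
t=24: at (2,3) after N
t=26: at (2,4) after N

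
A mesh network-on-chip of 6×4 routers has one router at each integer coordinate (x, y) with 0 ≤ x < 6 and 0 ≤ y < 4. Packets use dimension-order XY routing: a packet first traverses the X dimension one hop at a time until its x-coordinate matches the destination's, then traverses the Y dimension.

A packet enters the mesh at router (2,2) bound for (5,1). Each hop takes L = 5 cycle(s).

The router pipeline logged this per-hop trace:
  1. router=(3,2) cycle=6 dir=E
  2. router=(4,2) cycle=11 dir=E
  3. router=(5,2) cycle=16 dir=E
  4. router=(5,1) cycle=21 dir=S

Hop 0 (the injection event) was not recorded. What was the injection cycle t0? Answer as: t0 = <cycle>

t0 = 1

cyc[1] = 6 and cyc[k] = t0 + k·L for every k.
Therefore t0 = 6 − L = 1.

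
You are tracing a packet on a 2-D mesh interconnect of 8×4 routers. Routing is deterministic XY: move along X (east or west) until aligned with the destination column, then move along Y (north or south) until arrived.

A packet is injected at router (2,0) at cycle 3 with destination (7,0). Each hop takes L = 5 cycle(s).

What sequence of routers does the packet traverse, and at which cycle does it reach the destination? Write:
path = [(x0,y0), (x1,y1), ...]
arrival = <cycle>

hop 0: (2,0) @ cyc 3
hop 1: (3,0) @ cyc 8  [E]
hop 2: (4,0) @ cyc 13  [E]
hop 3: (5,0) @ cyc 18  [E]
hop 4: (6,0) @ cyc 23  [E]
hop 5: (7,0) @ cyc 28  [E]

path = [(2,0), (3,0), (4,0), (5,0), (6,0), (7,0)]
arrival = 28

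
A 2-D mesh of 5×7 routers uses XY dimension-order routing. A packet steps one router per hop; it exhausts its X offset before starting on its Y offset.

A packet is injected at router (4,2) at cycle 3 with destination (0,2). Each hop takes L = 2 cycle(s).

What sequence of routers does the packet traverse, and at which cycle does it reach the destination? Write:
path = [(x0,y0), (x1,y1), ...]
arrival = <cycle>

t=3: at (4,2)
t=5: at (3,2) after W
t=7: at (2,2) after W
t=9: at (1,2) after W
t=11: at (0,2) after W

path = [(4,2), (3,2), (2,2), (1,2), (0,2)]
arrival = 11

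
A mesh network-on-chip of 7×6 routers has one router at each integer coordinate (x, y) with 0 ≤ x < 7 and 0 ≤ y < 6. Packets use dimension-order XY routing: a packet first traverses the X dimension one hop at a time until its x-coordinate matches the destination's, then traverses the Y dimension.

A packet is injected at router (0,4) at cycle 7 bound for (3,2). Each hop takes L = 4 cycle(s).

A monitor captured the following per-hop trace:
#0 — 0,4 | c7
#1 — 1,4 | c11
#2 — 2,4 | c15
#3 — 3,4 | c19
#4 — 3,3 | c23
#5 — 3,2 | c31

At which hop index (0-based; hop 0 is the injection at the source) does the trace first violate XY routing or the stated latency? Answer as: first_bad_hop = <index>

check 1→ d=(1,0) cyc+4: ok
check 2→ d=(1,0) cyc+4: ok
check 3→ d=(1,0) cyc+4: ok
check 4→ d=(0,-1) cyc+4: ok
check 5→ d=(0,-1) cyc+8: BAD: Δcyc=8≠L

first_bad_hop = 5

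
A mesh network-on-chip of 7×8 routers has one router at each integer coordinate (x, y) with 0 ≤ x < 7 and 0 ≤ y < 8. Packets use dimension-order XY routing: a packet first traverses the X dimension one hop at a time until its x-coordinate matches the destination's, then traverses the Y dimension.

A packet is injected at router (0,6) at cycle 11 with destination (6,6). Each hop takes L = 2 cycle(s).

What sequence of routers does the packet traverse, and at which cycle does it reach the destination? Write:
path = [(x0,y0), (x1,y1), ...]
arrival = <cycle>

hop 0: (0,6) @ cyc 11
hop 1: (1,6) @ cyc 13  [E]
hop 2: (2,6) @ cyc 15  [E]
hop 3: (3,6) @ cyc 17  [E]
hop 4: (4,6) @ cyc 19  [E]
hop 5: (5,6) @ cyc 21  [E]
hop 6: (6,6) @ cyc 23  [E]

path = [(0,6), (1,6), (2,6), (3,6), (4,6), (5,6), (6,6)]
arrival = 23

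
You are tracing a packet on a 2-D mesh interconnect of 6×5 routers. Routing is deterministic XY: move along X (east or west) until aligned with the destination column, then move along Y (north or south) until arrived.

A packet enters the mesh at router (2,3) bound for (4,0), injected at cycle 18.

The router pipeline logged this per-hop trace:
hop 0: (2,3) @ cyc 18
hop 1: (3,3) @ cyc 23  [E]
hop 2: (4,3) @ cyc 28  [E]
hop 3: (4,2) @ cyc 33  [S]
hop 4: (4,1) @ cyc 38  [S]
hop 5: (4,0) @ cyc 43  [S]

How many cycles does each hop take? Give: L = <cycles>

From hop 0 (18) to hop 1 (23): +5 cycles.
Each hop adds L, hence L = 5.

L = 5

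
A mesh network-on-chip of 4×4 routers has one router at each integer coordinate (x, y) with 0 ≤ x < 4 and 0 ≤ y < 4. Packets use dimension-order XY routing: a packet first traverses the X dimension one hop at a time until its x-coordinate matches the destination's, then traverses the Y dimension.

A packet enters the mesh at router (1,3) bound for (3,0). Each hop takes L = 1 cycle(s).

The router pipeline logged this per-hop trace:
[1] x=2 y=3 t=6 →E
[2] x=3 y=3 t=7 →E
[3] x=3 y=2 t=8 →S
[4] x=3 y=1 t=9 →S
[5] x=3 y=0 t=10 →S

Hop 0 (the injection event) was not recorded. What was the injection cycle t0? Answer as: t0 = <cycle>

t0 = 5

cyc[1] = 6 and cyc[k] = t0 + k·L for every k.
Therefore t0 = 6 − L = 5.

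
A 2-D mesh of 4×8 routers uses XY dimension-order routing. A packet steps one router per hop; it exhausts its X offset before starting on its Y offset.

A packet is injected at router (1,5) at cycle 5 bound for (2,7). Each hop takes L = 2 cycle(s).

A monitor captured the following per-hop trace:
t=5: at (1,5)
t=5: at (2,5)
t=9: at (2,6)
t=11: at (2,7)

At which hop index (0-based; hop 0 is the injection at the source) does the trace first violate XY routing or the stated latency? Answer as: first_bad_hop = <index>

first_bad_hop = 1

[1] (+1,+0) / 0c ⇒ BAD: Δcyc=0≠L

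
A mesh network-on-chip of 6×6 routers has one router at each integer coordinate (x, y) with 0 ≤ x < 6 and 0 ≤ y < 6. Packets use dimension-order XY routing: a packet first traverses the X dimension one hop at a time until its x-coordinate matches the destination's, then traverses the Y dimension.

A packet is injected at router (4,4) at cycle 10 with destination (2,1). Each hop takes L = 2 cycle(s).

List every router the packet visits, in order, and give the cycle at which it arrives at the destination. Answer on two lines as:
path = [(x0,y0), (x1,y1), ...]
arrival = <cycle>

path = [(4,4), (3,4), (2,4), (2,3), (2,2), (2,1)]
arrival = 20

t=10: at (4,4)
t=12: at (3,4) after W
t=14: at (2,4) after W
t=16: at (2,3) after S
t=18: at (2,2) after S
t=20: at (2,1) after S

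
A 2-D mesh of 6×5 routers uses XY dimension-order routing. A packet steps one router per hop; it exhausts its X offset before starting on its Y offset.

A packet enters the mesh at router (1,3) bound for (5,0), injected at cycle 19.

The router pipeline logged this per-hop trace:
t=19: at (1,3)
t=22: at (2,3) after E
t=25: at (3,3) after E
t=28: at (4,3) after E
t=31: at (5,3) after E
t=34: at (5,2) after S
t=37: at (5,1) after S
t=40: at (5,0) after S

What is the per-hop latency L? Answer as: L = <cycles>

L = 3

cyc[1] − cyc[0] = 22 − 19 = 3.
Per-hop latency L = Δcyc = 3.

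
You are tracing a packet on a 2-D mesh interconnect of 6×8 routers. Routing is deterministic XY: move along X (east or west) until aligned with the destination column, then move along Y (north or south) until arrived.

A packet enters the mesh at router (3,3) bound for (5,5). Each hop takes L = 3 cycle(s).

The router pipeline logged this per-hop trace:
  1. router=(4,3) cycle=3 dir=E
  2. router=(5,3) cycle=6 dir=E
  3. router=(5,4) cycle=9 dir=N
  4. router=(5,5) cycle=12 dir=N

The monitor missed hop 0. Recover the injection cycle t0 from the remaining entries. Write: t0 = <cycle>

At hop 1 the cycle is 3; in general cyc_k = t0 + kL.
So t0 = 3 − 1·3 = 0.

t0 = 0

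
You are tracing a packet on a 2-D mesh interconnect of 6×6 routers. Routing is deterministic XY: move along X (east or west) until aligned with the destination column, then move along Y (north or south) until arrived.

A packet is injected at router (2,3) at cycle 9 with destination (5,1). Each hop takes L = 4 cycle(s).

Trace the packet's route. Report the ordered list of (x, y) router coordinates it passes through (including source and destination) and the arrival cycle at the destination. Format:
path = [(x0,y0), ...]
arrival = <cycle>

hop 0: (2,3) @ cyc 9
hop 1: (3,3) @ cyc 13  [E]
hop 2: (4,3) @ cyc 17  [E]
hop 3: (5,3) @ cyc 21  [E]
hop 4: (5,2) @ cyc 25  [S]
hop 5: (5,1) @ cyc 29  [S]

path = [(2,3), (3,3), (4,3), (5,3), (5,2), (5,1)]
arrival = 29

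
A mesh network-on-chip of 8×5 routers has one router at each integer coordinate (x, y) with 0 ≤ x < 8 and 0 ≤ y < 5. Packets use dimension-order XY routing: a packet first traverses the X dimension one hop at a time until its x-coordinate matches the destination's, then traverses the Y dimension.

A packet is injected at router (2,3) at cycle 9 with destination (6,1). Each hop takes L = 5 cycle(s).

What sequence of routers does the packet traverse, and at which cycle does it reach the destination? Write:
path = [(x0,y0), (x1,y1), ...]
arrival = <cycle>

[0] x=2 y=3 t=9
[1] x=3 y=3 t=14 →E
[2] x=4 y=3 t=19 →E
[3] x=5 y=3 t=24 →E
[4] x=6 y=3 t=29 →E
[5] x=6 y=2 t=34 →S
[6] x=6 y=1 t=39 →S

path = [(2,3), (3,3), (4,3), (5,3), (6,3), (6,2), (6,1)]
arrival = 39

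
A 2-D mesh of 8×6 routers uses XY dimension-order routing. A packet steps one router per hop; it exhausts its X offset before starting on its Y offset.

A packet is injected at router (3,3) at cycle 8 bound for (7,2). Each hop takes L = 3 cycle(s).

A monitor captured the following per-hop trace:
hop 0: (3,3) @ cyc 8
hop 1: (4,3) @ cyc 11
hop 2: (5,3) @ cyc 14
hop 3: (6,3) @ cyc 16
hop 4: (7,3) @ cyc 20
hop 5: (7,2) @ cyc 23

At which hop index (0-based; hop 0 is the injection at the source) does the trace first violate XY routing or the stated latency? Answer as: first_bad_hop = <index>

check 1→ d=(1,0) cyc+3: ok
check 2→ d=(1,0) cyc+3: ok
check 3→ d=(1,0) cyc+2: BAD: Δcyc=2≠L

first_bad_hop = 3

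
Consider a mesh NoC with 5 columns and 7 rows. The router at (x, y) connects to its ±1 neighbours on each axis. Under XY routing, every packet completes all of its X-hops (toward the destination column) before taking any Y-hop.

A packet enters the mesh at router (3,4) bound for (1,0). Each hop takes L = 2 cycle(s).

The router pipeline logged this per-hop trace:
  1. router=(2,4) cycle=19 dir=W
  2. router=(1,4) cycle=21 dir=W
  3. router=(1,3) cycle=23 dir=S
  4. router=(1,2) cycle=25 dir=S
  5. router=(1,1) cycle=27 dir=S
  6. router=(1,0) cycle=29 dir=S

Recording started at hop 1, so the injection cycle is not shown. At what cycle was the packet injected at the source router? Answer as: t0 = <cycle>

t0 = 17

At hop 1 the cycle is 19; in general cyc_k = t0 + kL.
Subtract one hop: t0 = 19 − 2 = 17.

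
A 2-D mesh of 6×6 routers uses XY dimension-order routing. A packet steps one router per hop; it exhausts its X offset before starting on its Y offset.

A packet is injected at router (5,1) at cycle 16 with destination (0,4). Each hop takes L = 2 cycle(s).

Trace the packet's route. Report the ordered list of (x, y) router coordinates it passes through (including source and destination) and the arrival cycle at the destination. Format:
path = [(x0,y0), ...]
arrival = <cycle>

path = [(5,1), (4,1), (3,1), (2,1), (1,1), (0,1), (0,2), (0,3), (0,4)]
arrival = 32

[0] x=5 y=1 t=16
[1] x=4 y=1 t=18 →W
[2] x=3 y=1 t=20 →W
[3] x=2 y=1 t=22 →W
[4] x=1 y=1 t=24 →W
[5] x=0 y=1 t=26 →W
[6] x=0 y=2 t=28 →N
[7] x=0 y=3 t=30 →N
[8] x=0 y=4 t=32 →N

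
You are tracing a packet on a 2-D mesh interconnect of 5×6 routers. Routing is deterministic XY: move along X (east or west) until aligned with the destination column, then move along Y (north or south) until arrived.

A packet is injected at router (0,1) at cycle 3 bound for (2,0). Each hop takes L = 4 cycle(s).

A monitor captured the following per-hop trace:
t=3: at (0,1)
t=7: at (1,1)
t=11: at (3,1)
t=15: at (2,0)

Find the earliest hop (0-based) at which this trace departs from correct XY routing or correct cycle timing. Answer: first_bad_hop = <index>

check 1→ d=(1,0) cyc+4: ok
check 2→ d=(2,0) cyc+4: BAD: non-unit step

first_bad_hop = 2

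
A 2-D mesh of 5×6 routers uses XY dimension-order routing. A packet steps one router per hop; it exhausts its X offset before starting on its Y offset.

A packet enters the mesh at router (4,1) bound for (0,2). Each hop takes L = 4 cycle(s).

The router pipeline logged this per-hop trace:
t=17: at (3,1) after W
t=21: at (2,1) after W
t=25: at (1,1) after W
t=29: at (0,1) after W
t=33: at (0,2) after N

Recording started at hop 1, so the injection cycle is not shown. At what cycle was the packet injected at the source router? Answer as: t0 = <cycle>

t0 = 13

The first recorded entry is hop 1 at cycle 17.
So t0 = 17 − 1·4 = 13.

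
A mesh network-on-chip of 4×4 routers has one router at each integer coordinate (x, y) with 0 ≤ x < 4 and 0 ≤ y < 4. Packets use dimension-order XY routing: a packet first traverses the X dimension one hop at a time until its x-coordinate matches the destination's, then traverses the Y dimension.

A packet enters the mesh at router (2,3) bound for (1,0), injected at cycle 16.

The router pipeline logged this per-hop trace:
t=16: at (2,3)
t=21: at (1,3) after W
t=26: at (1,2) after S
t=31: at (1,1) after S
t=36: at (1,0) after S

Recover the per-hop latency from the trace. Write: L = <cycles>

L = 5

From hop 0 (16) to hop 1 (21): +5 cycles.
One hop costs L cycles, so L = 5.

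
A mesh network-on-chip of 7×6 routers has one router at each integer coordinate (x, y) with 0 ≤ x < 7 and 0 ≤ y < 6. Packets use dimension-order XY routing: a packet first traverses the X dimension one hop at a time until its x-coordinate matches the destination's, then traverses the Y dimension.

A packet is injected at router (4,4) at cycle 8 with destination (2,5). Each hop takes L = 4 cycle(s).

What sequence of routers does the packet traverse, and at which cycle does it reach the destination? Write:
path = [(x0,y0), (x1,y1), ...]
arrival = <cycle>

hop 0: (4,4) @ cyc 8
hop 1: (3,4) @ cyc 12  [W]
hop 2: (2,4) @ cyc 16  [W]
hop 3: (2,5) @ cyc 20  [N]

path = [(4,4), (3,4), (2,4), (2,5)]
arrival = 20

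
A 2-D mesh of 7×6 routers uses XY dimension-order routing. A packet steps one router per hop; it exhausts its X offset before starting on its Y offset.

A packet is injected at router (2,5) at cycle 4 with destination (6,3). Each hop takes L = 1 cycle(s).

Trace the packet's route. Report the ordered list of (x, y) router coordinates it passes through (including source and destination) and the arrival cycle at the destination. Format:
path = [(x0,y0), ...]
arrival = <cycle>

  0. router=(2,5) cycle=4 (inject)
  1. router=(3,5) cycle=5 dir=E
  2. router=(4,5) cycle=6 dir=E
  3. router=(5,5) cycle=7 dir=E
  4. router=(6,5) cycle=8 dir=E
  5. router=(6,4) cycle=9 dir=S
  6. router=(6,3) cycle=10 dir=S

path = [(2,5), (3,5), (4,5), (5,5), (6,5), (6,4), (6,3)]
arrival = 10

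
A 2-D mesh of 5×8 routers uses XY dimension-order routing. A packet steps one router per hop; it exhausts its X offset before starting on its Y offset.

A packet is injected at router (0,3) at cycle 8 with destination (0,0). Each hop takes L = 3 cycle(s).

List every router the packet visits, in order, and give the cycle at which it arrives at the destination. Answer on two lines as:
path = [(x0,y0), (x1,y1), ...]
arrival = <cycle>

path = [(0,3), (0,2), (0,1), (0,0)]
arrival = 17

t=8: at (0,3)
t=11: at (0,2) after S
t=14: at (0,1) after S
t=17: at (0,0) after S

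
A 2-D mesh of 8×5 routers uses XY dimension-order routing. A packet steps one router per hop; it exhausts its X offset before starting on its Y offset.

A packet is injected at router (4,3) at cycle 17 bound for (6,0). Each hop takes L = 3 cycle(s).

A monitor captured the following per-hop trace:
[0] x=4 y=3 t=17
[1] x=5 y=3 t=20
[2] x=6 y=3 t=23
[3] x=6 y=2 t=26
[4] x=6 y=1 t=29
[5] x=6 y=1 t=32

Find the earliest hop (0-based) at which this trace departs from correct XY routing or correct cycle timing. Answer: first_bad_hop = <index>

hop 1: step (+1,+0), +3 cyc — ok
hop 2: step (+1,+0), +3 cyc — ok
hop 3: step (+0,-1), +3 cyc — ok
hop 4: step (+0,-1), +3 cyc — ok
hop 5: step (+0,+0), +3 cyc — BAD: non-unit step

first_bad_hop = 5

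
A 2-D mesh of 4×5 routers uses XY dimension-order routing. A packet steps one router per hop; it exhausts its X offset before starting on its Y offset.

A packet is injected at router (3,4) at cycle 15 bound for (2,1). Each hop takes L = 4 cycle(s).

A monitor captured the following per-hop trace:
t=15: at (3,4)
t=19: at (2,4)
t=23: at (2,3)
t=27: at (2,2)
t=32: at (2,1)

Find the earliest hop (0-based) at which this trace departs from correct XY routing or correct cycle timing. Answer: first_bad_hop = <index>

  1: Δx=-1 Δy=+0 Δt=4 [ok]
  2: Δx=+0 Δy=-1 Δt=4 [ok]
  3: Δx=+0 Δy=-1 Δt=4 [ok]
  4: Δx=+0 Δy=-1 Δt=5 [BAD: Δcyc=5≠L]

first_bad_hop = 4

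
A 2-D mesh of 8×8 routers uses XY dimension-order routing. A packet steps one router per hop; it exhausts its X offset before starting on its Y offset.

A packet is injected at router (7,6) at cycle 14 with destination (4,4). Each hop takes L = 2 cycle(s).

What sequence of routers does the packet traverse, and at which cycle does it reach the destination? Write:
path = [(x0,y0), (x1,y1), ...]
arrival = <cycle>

path = [(7,6), (6,6), (5,6), (4,6), (4,5), (4,4)]
arrival = 24

  0. router=(7,6) cycle=14 (inject)
  1. router=(6,6) cycle=16 dir=W
  2. router=(5,6) cycle=18 dir=W
  3. router=(4,6) cycle=20 dir=W
  4. router=(4,5) cycle=22 dir=S
  5. router=(4,4) cycle=24 dir=S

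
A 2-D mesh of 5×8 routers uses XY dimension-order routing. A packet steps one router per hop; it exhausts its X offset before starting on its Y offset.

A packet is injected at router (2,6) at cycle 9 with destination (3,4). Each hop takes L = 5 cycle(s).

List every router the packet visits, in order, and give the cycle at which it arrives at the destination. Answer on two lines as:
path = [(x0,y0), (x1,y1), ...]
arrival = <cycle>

[0] x=2 y=6 t=9
[1] x=3 y=6 t=14 →E
[2] x=3 y=5 t=19 →S
[3] x=3 y=4 t=24 →S

path = [(2,6), (3,6), (3,5), (3,4)]
arrival = 24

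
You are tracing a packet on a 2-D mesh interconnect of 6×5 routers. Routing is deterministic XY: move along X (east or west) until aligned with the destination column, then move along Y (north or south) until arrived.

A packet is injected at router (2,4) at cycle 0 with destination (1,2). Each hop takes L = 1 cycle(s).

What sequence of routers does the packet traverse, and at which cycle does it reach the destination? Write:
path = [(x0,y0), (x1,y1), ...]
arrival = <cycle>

path = [(2,4), (1,4), (1,3), (1,2)]
arrival = 3

  0. router=(2,4) cycle=0 (inject)
  1. router=(1,4) cycle=1 dir=W
  2. router=(1,3) cycle=2 dir=S
  3. router=(1,2) cycle=3 dir=S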